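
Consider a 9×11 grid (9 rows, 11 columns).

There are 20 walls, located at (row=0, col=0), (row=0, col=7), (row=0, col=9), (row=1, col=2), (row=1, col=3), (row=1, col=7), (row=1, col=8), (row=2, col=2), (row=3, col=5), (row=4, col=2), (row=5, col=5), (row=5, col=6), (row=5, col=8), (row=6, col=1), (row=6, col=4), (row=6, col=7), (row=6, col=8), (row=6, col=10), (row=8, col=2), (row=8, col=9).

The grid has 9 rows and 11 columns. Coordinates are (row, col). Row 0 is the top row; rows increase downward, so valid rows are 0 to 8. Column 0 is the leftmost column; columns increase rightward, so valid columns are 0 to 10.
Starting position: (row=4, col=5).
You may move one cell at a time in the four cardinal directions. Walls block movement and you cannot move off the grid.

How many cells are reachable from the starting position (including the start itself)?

BFS flood-fill from (row=4, col=5):
  Distance 0: (row=4, col=5)
  Distance 1: (row=4, col=4), (row=4, col=6)
  Distance 2: (row=3, col=4), (row=3, col=6), (row=4, col=3), (row=4, col=7), (row=5, col=4)
  Distance 3: (row=2, col=4), (row=2, col=6), (row=3, col=3), (row=3, col=7), (row=4, col=8), (row=5, col=3), (row=5, col=7)
  Distance 4: (row=1, col=4), (row=1, col=6), (row=2, col=3), (row=2, col=5), (row=2, col=7), (row=3, col=2), (row=3, col=8), (row=4, col=9), (row=5, col=2), (row=6, col=3)
  Distance 5: (row=0, col=4), (row=0, col=6), (row=1, col=5), (row=2, col=8), (row=3, col=1), (row=3, col=9), (row=4, col=10), (row=5, col=1), (row=5, col=9), (row=6, col=2), (row=7, col=3)
  Distance 6: (row=0, col=3), (row=0, col=5), (row=2, col=1), (row=2, col=9), (row=3, col=0), (row=3, col=10), (row=4, col=1), (row=5, col=0), (row=5, col=10), (row=6, col=9), (row=7, col=2), (row=7, col=4), (row=8, col=3)
  Distance 7: (row=0, col=2), (row=1, col=1), (row=1, col=9), (row=2, col=0), (row=2, col=10), (row=4, col=0), (row=6, col=0), (row=7, col=1), (row=7, col=5), (row=7, col=9), (row=8, col=4)
  Distance 8: (row=0, col=1), (row=1, col=0), (row=1, col=10), (row=6, col=5), (row=7, col=0), (row=7, col=6), (row=7, col=8), (row=7, col=10), (row=8, col=1), (row=8, col=5)
  Distance 9: (row=0, col=10), (row=6, col=6), (row=7, col=7), (row=8, col=0), (row=8, col=6), (row=8, col=8), (row=8, col=10)
  Distance 10: (row=8, col=7)
Total reachable: 78 (grid has 79 open cells total)

Answer: Reachable cells: 78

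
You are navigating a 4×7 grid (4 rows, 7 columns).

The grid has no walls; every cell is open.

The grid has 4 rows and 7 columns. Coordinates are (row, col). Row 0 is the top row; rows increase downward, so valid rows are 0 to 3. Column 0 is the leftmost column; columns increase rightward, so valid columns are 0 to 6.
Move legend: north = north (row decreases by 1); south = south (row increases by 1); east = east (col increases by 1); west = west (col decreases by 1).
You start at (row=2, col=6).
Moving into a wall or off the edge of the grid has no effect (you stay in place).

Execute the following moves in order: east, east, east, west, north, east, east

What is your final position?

Answer: Final position: (row=1, col=6)

Derivation:
Start: (row=2, col=6)
  [×3]east (east): blocked, stay at (row=2, col=6)
  west (west): (row=2, col=6) -> (row=2, col=5)
  north (north): (row=2, col=5) -> (row=1, col=5)
  east (east): (row=1, col=5) -> (row=1, col=6)
  east (east): blocked, stay at (row=1, col=6)
Final: (row=1, col=6)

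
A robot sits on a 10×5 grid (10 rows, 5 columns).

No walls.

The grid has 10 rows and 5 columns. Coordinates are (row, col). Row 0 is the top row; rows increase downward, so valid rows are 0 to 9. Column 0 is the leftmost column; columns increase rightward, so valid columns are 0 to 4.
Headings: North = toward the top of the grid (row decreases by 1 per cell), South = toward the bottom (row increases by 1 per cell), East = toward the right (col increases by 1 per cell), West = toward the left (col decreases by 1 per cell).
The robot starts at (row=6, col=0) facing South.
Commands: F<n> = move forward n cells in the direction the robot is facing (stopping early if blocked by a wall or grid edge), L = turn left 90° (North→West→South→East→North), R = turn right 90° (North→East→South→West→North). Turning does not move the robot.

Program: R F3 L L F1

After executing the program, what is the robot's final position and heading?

Start: (row=6, col=0), facing South
  R: turn right, now facing West
  F3: move forward 0/3 (blocked), now at (row=6, col=0)
  L: turn left, now facing South
  L: turn left, now facing East
  F1: move forward 1, now at (row=6, col=1)
Final: (row=6, col=1), facing East

Answer: Final position: (row=6, col=1), facing East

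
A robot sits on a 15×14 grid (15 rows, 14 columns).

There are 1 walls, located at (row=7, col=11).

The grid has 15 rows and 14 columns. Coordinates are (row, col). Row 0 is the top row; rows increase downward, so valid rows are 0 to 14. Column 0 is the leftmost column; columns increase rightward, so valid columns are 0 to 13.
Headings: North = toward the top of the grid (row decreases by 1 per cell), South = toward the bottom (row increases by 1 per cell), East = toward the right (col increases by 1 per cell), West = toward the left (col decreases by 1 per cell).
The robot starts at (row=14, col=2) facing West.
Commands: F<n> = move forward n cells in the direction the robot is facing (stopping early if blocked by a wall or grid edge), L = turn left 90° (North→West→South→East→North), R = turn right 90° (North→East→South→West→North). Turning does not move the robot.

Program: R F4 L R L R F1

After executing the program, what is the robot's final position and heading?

Answer: Final position: (row=9, col=2), facing North

Derivation:
Start: (row=14, col=2), facing West
  R: turn right, now facing North
  F4: move forward 4, now at (row=10, col=2)
  L: turn left, now facing West
  R: turn right, now facing North
  L: turn left, now facing West
  R: turn right, now facing North
  F1: move forward 1, now at (row=9, col=2)
Final: (row=9, col=2), facing North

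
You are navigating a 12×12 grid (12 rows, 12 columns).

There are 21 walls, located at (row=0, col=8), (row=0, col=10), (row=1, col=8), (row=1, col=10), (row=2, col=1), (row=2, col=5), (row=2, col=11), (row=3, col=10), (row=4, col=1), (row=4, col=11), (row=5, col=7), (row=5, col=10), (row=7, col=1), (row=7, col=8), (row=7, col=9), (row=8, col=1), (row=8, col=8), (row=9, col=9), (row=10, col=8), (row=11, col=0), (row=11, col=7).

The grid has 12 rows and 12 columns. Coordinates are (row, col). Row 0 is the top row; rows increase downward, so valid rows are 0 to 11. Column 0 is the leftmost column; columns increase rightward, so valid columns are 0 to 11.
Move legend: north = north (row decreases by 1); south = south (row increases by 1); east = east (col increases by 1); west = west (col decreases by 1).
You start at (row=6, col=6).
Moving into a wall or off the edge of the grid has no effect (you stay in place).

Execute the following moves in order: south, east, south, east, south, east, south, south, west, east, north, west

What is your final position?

Answer: Final position: (row=9, col=7)

Derivation:
Start: (row=6, col=6)
  south (south): (row=6, col=6) -> (row=7, col=6)
  east (east): (row=7, col=6) -> (row=7, col=7)
  south (south): (row=7, col=7) -> (row=8, col=7)
  east (east): blocked, stay at (row=8, col=7)
  south (south): (row=8, col=7) -> (row=9, col=7)
  east (east): (row=9, col=7) -> (row=9, col=8)
  south (south): blocked, stay at (row=9, col=8)
  south (south): blocked, stay at (row=9, col=8)
  west (west): (row=9, col=8) -> (row=9, col=7)
  east (east): (row=9, col=7) -> (row=9, col=8)
  north (north): blocked, stay at (row=9, col=8)
  west (west): (row=9, col=8) -> (row=9, col=7)
Final: (row=9, col=7)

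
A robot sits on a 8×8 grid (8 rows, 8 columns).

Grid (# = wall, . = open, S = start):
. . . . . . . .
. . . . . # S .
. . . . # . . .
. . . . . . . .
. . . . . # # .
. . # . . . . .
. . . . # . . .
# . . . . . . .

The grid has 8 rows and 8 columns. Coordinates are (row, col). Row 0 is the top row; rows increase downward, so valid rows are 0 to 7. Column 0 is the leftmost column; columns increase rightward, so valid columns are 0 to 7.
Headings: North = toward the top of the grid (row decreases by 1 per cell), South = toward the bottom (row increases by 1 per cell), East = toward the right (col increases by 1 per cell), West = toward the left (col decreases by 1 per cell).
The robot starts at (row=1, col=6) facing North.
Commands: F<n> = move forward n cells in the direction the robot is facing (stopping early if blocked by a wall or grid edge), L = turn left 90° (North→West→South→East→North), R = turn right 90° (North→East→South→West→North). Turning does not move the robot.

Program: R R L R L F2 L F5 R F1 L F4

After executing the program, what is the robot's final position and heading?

Answer: Final position: (row=0, col=7), facing North

Derivation:
Start: (row=1, col=6), facing North
  R: turn right, now facing East
  R: turn right, now facing South
  L: turn left, now facing East
  R: turn right, now facing South
  L: turn left, now facing East
  F2: move forward 1/2 (blocked), now at (row=1, col=7)
  L: turn left, now facing North
  F5: move forward 1/5 (blocked), now at (row=0, col=7)
  R: turn right, now facing East
  F1: move forward 0/1 (blocked), now at (row=0, col=7)
  L: turn left, now facing North
  F4: move forward 0/4 (blocked), now at (row=0, col=7)
Final: (row=0, col=7), facing North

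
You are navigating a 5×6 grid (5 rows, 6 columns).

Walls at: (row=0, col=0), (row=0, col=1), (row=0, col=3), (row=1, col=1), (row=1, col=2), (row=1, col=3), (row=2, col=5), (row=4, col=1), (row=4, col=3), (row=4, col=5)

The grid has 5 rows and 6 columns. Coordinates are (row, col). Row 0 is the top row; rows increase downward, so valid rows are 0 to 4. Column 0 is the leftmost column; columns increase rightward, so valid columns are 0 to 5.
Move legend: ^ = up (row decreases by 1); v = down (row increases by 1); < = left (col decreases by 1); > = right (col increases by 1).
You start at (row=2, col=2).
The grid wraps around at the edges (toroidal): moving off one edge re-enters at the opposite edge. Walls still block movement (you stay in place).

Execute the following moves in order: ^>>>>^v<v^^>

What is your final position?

Start: (row=2, col=2)
  ^ (up): blocked, stay at (row=2, col=2)
  > (right): (row=2, col=2) -> (row=2, col=3)
  > (right): (row=2, col=3) -> (row=2, col=4)
  > (right): blocked, stay at (row=2, col=4)
  > (right): blocked, stay at (row=2, col=4)
  ^ (up): (row=2, col=4) -> (row=1, col=4)
  v (down): (row=1, col=4) -> (row=2, col=4)
  < (left): (row=2, col=4) -> (row=2, col=3)
  v (down): (row=2, col=3) -> (row=3, col=3)
  ^ (up): (row=3, col=3) -> (row=2, col=3)
  ^ (up): blocked, stay at (row=2, col=3)
  > (right): (row=2, col=3) -> (row=2, col=4)
Final: (row=2, col=4)

Answer: Final position: (row=2, col=4)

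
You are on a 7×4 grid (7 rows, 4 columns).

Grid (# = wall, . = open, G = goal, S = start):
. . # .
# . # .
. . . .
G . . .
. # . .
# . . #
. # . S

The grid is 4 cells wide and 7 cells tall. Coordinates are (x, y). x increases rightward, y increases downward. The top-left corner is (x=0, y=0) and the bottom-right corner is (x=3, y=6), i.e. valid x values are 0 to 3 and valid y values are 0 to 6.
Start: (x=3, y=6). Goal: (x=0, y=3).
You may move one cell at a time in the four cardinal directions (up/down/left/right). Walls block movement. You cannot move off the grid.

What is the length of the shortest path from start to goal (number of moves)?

BFS from (x=3, y=6) until reaching (x=0, y=3):
  Distance 0: (x=3, y=6)
  Distance 1: (x=2, y=6)
  Distance 2: (x=2, y=5)
  Distance 3: (x=2, y=4), (x=1, y=5)
  Distance 4: (x=2, y=3), (x=3, y=4)
  Distance 5: (x=2, y=2), (x=1, y=3), (x=3, y=3)
  Distance 6: (x=1, y=2), (x=3, y=2), (x=0, y=3)  <- goal reached here
One shortest path (6 moves): (x=3, y=6) -> (x=2, y=6) -> (x=2, y=5) -> (x=2, y=4) -> (x=2, y=3) -> (x=1, y=3) -> (x=0, y=3)

Answer: Shortest path length: 6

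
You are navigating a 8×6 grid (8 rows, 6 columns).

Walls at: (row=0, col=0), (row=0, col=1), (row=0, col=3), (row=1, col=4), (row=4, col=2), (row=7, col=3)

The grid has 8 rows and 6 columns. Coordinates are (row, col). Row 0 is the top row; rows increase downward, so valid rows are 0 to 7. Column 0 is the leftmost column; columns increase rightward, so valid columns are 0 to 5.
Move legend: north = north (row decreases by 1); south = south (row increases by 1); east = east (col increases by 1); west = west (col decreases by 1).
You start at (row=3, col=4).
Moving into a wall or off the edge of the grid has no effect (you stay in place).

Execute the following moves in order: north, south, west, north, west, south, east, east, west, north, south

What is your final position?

Answer: Final position: (row=3, col=3)

Derivation:
Start: (row=3, col=4)
  north (north): (row=3, col=4) -> (row=2, col=4)
  south (south): (row=2, col=4) -> (row=3, col=4)
  west (west): (row=3, col=4) -> (row=3, col=3)
  north (north): (row=3, col=3) -> (row=2, col=3)
  west (west): (row=2, col=3) -> (row=2, col=2)
  south (south): (row=2, col=2) -> (row=3, col=2)
  east (east): (row=3, col=2) -> (row=3, col=3)
  east (east): (row=3, col=3) -> (row=3, col=4)
  west (west): (row=3, col=4) -> (row=3, col=3)
  north (north): (row=3, col=3) -> (row=2, col=3)
  south (south): (row=2, col=3) -> (row=3, col=3)
Final: (row=3, col=3)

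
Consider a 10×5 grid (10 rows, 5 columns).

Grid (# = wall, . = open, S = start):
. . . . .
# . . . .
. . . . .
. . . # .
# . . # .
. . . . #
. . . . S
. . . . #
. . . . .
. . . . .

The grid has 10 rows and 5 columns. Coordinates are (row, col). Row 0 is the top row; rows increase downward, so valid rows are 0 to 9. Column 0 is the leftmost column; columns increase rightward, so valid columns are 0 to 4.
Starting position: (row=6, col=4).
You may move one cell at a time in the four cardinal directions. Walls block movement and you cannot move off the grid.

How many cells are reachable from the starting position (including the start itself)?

BFS flood-fill from (row=6, col=4):
  Distance 0: (row=6, col=4)
  Distance 1: (row=6, col=3)
  Distance 2: (row=5, col=3), (row=6, col=2), (row=7, col=3)
  Distance 3: (row=5, col=2), (row=6, col=1), (row=7, col=2), (row=8, col=3)
  Distance 4: (row=4, col=2), (row=5, col=1), (row=6, col=0), (row=7, col=1), (row=8, col=2), (row=8, col=4), (row=9, col=3)
  Distance 5: (row=3, col=2), (row=4, col=1), (row=5, col=0), (row=7, col=0), (row=8, col=1), (row=9, col=2), (row=9, col=4)
  Distance 6: (row=2, col=2), (row=3, col=1), (row=8, col=0), (row=9, col=1)
  Distance 7: (row=1, col=2), (row=2, col=1), (row=2, col=3), (row=3, col=0), (row=9, col=0)
  Distance 8: (row=0, col=2), (row=1, col=1), (row=1, col=3), (row=2, col=0), (row=2, col=4)
  Distance 9: (row=0, col=1), (row=0, col=3), (row=1, col=4), (row=3, col=4)
  Distance 10: (row=0, col=0), (row=0, col=4), (row=4, col=4)
Total reachable: 44 (grid has 44 open cells total)

Answer: Reachable cells: 44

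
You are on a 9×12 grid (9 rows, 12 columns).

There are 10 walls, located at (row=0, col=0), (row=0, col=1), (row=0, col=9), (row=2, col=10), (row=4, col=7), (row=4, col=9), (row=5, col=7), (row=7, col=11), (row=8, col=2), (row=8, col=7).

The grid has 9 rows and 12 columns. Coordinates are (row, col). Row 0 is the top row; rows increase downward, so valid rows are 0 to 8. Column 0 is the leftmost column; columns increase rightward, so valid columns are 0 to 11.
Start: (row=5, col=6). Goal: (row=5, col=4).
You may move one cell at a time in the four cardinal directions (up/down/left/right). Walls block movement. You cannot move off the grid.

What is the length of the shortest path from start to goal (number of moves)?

BFS from (row=5, col=6) until reaching (row=5, col=4):
  Distance 0: (row=5, col=6)
  Distance 1: (row=4, col=6), (row=5, col=5), (row=6, col=6)
  Distance 2: (row=3, col=6), (row=4, col=5), (row=5, col=4), (row=6, col=5), (row=6, col=7), (row=7, col=6)  <- goal reached here
One shortest path (2 moves): (row=5, col=6) -> (row=5, col=5) -> (row=5, col=4)

Answer: Shortest path length: 2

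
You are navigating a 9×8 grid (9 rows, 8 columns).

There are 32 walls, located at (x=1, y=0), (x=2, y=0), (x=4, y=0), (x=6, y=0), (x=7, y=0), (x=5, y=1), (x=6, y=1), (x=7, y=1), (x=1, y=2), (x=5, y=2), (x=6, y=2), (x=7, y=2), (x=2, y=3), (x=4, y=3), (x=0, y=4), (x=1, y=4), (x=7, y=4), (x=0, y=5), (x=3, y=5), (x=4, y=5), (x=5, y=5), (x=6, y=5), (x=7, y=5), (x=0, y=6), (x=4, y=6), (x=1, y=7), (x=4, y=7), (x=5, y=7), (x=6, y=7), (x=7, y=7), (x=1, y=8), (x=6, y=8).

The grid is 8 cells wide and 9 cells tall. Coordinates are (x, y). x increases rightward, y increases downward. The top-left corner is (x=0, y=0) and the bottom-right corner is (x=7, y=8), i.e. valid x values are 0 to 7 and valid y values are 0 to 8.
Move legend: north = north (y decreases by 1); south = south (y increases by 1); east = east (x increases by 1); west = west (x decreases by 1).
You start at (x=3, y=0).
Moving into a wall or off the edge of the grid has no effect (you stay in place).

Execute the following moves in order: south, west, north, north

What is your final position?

Start: (x=3, y=0)
  south (south): (x=3, y=0) -> (x=3, y=1)
  west (west): (x=3, y=1) -> (x=2, y=1)
  north (north): blocked, stay at (x=2, y=1)
  north (north): blocked, stay at (x=2, y=1)
Final: (x=2, y=1)

Answer: Final position: (x=2, y=1)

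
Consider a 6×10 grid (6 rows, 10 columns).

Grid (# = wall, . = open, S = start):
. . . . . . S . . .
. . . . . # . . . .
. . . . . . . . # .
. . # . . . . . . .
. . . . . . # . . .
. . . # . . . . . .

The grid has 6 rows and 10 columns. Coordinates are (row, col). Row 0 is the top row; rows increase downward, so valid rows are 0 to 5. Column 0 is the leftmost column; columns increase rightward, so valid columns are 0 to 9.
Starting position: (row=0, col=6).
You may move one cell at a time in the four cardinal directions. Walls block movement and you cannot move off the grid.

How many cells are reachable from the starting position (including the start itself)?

Answer: Reachable cells: 55

Derivation:
BFS flood-fill from (row=0, col=6):
  Distance 0: (row=0, col=6)
  Distance 1: (row=0, col=5), (row=0, col=7), (row=1, col=6)
  Distance 2: (row=0, col=4), (row=0, col=8), (row=1, col=7), (row=2, col=6)
  Distance 3: (row=0, col=3), (row=0, col=9), (row=1, col=4), (row=1, col=8), (row=2, col=5), (row=2, col=7), (row=3, col=6)
  Distance 4: (row=0, col=2), (row=1, col=3), (row=1, col=9), (row=2, col=4), (row=3, col=5), (row=3, col=7)
  Distance 5: (row=0, col=1), (row=1, col=2), (row=2, col=3), (row=2, col=9), (row=3, col=4), (row=3, col=8), (row=4, col=5), (row=4, col=7)
  Distance 6: (row=0, col=0), (row=1, col=1), (row=2, col=2), (row=3, col=3), (row=3, col=9), (row=4, col=4), (row=4, col=8), (row=5, col=5), (row=5, col=7)
  Distance 7: (row=1, col=0), (row=2, col=1), (row=4, col=3), (row=4, col=9), (row=5, col=4), (row=5, col=6), (row=5, col=8)
  Distance 8: (row=2, col=0), (row=3, col=1), (row=4, col=2), (row=5, col=9)
  Distance 9: (row=3, col=0), (row=4, col=1), (row=5, col=2)
  Distance 10: (row=4, col=0), (row=5, col=1)
  Distance 11: (row=5, col=0)
Total reachable: 55 (grid has 55 open cells total)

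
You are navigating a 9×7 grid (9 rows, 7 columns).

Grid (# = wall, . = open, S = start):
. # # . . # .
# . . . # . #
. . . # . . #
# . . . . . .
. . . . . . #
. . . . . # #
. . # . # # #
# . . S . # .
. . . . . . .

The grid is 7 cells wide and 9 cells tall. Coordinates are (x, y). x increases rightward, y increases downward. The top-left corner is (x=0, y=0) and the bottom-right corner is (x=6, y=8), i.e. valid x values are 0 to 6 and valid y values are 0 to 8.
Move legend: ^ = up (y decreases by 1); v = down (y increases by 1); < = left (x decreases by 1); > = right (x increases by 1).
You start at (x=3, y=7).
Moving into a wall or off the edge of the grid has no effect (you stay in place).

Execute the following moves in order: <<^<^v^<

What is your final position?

Answer: Final position: (x=0, y=5)

Derivation:
Start: (x=3, y=7)
  < (left): (x=3, y=7) -> (x=2, y=7)
  < (left): (x=2, y=7) -> (x=1, y=7)
  ^ (up): (x=1, y=7) -> (x=1, y=6)
  < (left): (x=1, y=6) -> (x=0, y=6)
  ^ (up): (x=0, y=6) -> (x=0, y=5)
  v (down): (x=0, y=5) -> (x=0, y=6)
  ^ (up): (x=0, y=6) -> (x=0, y=5)
  < (left): blocked, stay at (x=0, y=5)
Final: (x=0, y=5)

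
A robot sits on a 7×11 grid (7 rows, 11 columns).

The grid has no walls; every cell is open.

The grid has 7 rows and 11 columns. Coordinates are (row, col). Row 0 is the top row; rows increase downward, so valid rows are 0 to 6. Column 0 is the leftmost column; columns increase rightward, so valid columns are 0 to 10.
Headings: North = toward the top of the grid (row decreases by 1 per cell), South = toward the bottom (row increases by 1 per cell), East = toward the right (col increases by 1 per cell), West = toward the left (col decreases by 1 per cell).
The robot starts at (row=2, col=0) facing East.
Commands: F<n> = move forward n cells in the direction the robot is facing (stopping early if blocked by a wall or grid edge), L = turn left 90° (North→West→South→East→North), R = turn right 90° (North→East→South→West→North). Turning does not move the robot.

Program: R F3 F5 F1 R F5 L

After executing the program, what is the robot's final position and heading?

Answer: Final position: (row=6, col=0), facing South

Derivation:
Start: (row=2, col=0), facing East
  R: turn right, now facing South
  F3: move forward 3, now at (row=5, col=0)
  F5: move forward 1/5 (blocked), now at (row=6, col=0)
  F1: move forward 0/1 (blocked), now at (row=6, col=0)
  R: turn right, now facing West
  F5: move forward 0/5 (blocked), now at (row=6, col=0)
  L: turn left, now facing South
Final: (row=6, col=0), facing South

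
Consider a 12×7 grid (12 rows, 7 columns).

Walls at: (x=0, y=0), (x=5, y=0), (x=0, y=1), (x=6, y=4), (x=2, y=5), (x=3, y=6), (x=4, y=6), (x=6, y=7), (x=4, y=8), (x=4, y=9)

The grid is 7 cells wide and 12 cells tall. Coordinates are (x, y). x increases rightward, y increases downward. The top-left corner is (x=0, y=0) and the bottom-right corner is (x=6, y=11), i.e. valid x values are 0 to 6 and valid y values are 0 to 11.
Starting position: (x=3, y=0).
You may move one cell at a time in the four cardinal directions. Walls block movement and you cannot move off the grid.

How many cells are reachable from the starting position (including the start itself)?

Answer: Reachable cells: 74

Derivation:
BFS flood-fill from (x=3, y=0):
  Distance 0: (x=3, y=0)
  Distance 1: (x=2, y=0), (x=4, y=0), (x=3, y=1)
  Distance 2: (x=1, y=0), (x=2, y=1), (x=4, y=1), (x=3, y=2)
  Distance 3: (x=1, y=1), (x=5, y=1), (x=2, y=2), (x=4, y=2), (x=3, y=3)
  Distance 4: (x=6, y=1), (x=1, y=2), (x=5, y=2), (x=2, y=3), (x=4, y=3), (x=3, y=4)
  Distance 5: (x=6, y=0), (x=0, y=2), (x=6, y=2), (x=1, y=3), (x=5, y=3), (x=2, y=4), (x=4, y=4), (x=3, y=5)
  Distance 6: (x=0, y=3), (x=6, y=3), (x=1, y=4), (x=5, y=4), (x=4, y=5)
  Distance 7: (x=0, y=4), (x=1, y=5), (x=5, y=5)
  Distance 8: (x=0, y=5), (x=6, y=5), (x=1, y=6), (x=5, y=6)
  Distance 9: (x=0, y=6), (x=2, y=6), (x=6, y=6), (x=1, y=7), (x=5, y=7)
  Distance 10: (x=0, y=7), (x=2, y=7), (x=4, y=7), (x=1, y=8), (x=5, y=8)
  Distance 11: (x=3, y=7), (x=0, y=8), (x=2, y=8), (x=6, y=8), (x=1, y=9), (x=5, y=9)
  Distance 12: (x=3, y=8), (x=0, y=9), (x=2, y=9), (x=6, y=9), (x=1, y=10), (x=5, y=10)
  Distance 13: (x=3, y=9), (x=0, y=10), (x=2, y=10), (x=4, y=10), (x=6, y=10), (x=1, y=11), (x=5, y=11)
  Distance 14: (x=3, y=10), (x=0, y=11), (x=2, y=11), (x=4, y=11), (x=6, y=11)
  Distance 15: (x=3, y=11)
Total reachable: 74 (grid has 74 open cells total)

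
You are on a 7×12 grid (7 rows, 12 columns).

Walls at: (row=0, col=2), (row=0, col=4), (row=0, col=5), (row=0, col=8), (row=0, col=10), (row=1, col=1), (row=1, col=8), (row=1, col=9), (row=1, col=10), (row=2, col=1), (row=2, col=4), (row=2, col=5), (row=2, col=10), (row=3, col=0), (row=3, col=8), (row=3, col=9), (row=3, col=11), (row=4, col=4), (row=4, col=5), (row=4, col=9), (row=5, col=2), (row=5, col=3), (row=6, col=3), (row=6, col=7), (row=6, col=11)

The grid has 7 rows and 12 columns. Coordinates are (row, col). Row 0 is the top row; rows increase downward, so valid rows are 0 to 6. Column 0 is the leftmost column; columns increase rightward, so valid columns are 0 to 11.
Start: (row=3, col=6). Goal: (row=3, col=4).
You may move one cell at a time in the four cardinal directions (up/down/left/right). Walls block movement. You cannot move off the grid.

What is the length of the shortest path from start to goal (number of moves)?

BFS from (row=3, col=6) until reaching (row=3, col=4):
  Distance 0: (row=3, col=6)
  Distance 1: (row=2, col=6), (row=3, col=5), (row=3, col=7), (row=4, col=6)
  Distance 2: (row=1, col=6), (row=2, col=7), (row=3, col=4), (row=4, col=7), (row=5, col=6)  <- goal reached here
One shortest path (2 moves): (row=3, col=6) -> (row=3, col=5) -> (row=3, col=4)

Answer: Shortest path length: 2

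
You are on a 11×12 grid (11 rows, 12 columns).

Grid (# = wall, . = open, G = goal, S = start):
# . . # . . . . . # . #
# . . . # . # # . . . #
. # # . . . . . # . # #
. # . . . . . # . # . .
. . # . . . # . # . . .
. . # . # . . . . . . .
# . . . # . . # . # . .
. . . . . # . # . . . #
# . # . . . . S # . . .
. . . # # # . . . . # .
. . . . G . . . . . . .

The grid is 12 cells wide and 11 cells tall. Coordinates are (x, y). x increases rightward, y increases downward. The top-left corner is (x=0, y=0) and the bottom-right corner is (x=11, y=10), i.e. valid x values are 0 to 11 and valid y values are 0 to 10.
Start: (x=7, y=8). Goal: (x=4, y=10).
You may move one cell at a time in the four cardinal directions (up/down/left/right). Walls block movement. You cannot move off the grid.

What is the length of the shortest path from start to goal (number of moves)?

BFS from (x=7, y=8) until reaching (x=4, y=10):
  Distance 0: (x=7, y=8)
  Distance 1: (x=6, y=8), (x=7, y=9)
  Distance 2: (x=6, y=7), (x=5, y=8), (x=6, y=9), (x=8, y=9), (x=7, y=10)
  Distance 3: (x=6, y=6), (x=4, y=8), (x=9, y=9), (x=6, y=10), (x=8, y=10)
  Distance 4: (x=6, y=5), (x=5, y=6), (x=4, y=7), (x=3, y=8), (x=9, y=8), (x=5, y=10), (x=9, y=10)
  Distance 5: (x=5, y=5), (x=7, y=5), (x=3, y=7), (x=9, y=7), (x=10, y=8), (x=4, y=10), (x=10, y=10)  <- goal reached here
One shortest path (5 moves): (x=7, y=8) -> (x=6, y=8) -> (x=6, y=9) -> (x=6, y=10) -> (x=5, y=10) -> (x=4, y=10)

Answer: Shortest path length: 5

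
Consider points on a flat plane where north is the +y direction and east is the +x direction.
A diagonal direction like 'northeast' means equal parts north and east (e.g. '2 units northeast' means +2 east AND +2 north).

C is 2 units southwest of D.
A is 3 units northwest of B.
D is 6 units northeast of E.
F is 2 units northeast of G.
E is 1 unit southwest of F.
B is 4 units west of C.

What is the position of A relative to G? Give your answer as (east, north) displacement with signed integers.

Answer: A is at (east=-2, north=8) relative to G.

Derivation:
Place G at the origin (east=0, north=0).
  F is 2 units northeast of G: delta (east=+2, north=+2); F at (east=2, north=2).
  E is 1 unit southwest of F: delta (east=-1, north=-1); E at (east=1, north=1).
  D is 6 units northeast of E: delta (east=+6, north=+6); D at (east=7, north=7).
  C is 2 units southwest of D: delta (east=-2, north=-2); C at (east=5, north=5).
  B is 4 units west of C: delta (east=-4, north=+0); B at (east=1, north=5).
  A is 3 units northwest of B: delta (east=-3, north=+3); A at (east=-2, north=8).
Therefore A relative to G: (east=-2, north=8).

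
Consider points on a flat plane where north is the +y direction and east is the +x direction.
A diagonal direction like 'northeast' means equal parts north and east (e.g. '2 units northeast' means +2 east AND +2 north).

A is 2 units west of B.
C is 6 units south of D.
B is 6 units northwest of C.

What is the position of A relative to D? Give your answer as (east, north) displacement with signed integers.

Answer: A is at (east=-8, north=0) relative to D.

Derivation:
Place D at the origin (east=0, north=0).
  C is 6 units south of D: delta (east=+0, north=-6); C at (east=0, north=-6).
  B is 6 units northwest of C: delta (east=-6, north=+6); B at (east=-6, north=0).
  A is 2 units west of B: delta (east=-2, north=+0); A at (east=-8, north=0).
Therefore A relative to D: (east=-8, north=0).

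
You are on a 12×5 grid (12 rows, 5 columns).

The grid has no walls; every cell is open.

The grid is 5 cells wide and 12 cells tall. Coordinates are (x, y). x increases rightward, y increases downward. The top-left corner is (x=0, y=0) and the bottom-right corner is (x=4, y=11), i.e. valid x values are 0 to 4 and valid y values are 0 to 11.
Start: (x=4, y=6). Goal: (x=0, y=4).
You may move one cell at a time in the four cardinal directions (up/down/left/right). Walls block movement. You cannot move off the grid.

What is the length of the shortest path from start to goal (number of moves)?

BFS from (x=4, y=6) until reaching (x=0, y=4):
  Distance 0: (x=4, y=6)
  Distance 1: (x=4, y=5), (x=3, y=6), (x=4, y=7)
  Distance 2: (x=4, y=4), (x=3, y=5), (x=2, y=6), (x=3, y=7), (x=4, y=8)
  Distance 3: (x=4, y=3), (x=3, y=4), (x=2, y=5), (x=1, y=6), (x=2, y=7), (x=3, y=8), (x=4, y=9)
  Distance 4: (x=4, y=2), (x=3, y=3), (x=2, y=4), (x=1, y=5), (x=0, y=6), (x=1, y=7), (x=2, y=8), (x=3, y=9), (x=4, y=10)
  Distance 5: (x=4, y=1), (x=3, y=2), (x=2, y=3), (x=1, y=4), (x=0, y=5), (x=0, y=7), (x=1, y=8), (x=2, y=9), (x=3, y=10), (x=4, y=11)
  Distance 6: (x=4, y=0), (x=3, y=1), (x=2, y=2), (x=1, y=3), (x=0, y=4), (x=0, y=8), (x=1, y=9), (x=2, y=10), (x=3, y=11)  <- goal reached here
One shortest path (6 moves): (x=4, y=6) -> (x=3, y=6) -> (x=2, y=6) -> (x=1, y=6) -> (x=0, y=6) -> (x=0, y=5) -> (x=0, y=4)

Answer: Shortest path length: 6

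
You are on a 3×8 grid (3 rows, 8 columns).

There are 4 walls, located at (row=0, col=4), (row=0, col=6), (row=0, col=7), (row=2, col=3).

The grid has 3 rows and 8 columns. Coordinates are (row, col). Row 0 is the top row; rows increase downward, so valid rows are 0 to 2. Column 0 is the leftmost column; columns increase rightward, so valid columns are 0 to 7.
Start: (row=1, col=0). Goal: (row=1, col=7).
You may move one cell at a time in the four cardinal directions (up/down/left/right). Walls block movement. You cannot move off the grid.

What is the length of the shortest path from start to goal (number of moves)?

Answer: Shortest path length: 7

Derivation:
BFS from (row=1, col=0) until reaching (row=1, col=7):
  Distance 0: (row=1, col=0)
  Distance 1: (row=0, col=0), (row=1, col=1), (row=2, col=0)
  Distance 2: (row=0, col=1), (row=1, col=2), (row=2, col=1)
  Distance 3: (row=0, col=2), (row=1, col=3), (row=2, col=2)
  Distance 4: (row=0, col=3), (row=1, col=4)
  Distance 5: (row=1, col=5), (row=2, col=4)
  Distance 6: (row=0, col=5), (row=1, col=6), (row=2, col=5)
  Distance 7: (row=1, col=7), (row=2, col=6)  <- goal reached here
One shortest path (7 moves): (row=1, col=0) -> (row=1, col=1) -> (row=1, col=2) -> (row=1, col=3) -> (row=1, col=4) -> (row=1, col=5) -> (row=1, col=6) -> (row=1, col=7)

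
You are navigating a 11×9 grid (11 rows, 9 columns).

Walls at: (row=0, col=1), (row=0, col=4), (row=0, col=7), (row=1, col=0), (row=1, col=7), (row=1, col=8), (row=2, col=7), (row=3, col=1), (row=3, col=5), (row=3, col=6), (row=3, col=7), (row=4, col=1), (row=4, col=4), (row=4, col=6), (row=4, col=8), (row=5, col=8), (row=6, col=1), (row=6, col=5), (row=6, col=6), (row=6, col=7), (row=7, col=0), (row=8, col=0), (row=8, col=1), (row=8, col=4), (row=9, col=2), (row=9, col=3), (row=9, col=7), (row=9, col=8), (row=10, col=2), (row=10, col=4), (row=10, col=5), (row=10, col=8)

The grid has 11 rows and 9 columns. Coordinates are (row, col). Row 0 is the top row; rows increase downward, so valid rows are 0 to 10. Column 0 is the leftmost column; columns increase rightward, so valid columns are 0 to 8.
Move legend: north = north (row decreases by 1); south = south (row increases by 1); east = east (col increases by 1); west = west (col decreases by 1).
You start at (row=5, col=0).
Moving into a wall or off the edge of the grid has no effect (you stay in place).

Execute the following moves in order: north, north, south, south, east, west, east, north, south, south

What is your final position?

Answer: Final position: (row=5, col=1)

Derivation:
Start: (row=5, col=0)
  north (north): (row=5, col=0) -> (row=4, col=0)
  north (north): (row=4, col=0) -> (row=3, col=0)
  south (south): (row=3, col=0) -> (row=4, col=0)
  south (south): (row=4, col=0) -> (row=5, col=0)
  east (east): (row=5, col=0) -> (row=5, col=1)
  west (west): (row=5, col=1) -> (row=5, col=0)
  east (east): (row=5, col=0) -> (row=5, col=1)
  north (north): blocked, stay at (row=5, col=1)
  south (south): blocked, stay at (row=5, col=1)
  south (south): blocked, stay at (row=5, col=1)
Final: (row=5, col=1)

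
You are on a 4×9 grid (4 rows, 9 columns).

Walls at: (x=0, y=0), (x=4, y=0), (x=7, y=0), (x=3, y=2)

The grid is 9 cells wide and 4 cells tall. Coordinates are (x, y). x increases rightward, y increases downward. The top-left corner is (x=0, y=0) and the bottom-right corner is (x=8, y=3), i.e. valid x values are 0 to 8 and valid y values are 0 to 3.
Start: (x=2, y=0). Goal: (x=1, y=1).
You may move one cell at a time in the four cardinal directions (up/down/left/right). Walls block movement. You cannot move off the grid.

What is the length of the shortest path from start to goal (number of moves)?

BFS from (x=2, y=0) until reaching (x=1, y=1):
  Distance 0: (x=2, y=0)
  Distance 1: (x=1, y=0), (x=3, y=0), (x=2, y=1)
  Distance 2: (x=1, y=1), (x=3, y=1), (x=2, y=2)  <- goal reached here
One shortest path (2 moves): (x=2, y=0) -> (x=1, y=0) -> (x=1, y=1)

Answer: Shortest path length: 2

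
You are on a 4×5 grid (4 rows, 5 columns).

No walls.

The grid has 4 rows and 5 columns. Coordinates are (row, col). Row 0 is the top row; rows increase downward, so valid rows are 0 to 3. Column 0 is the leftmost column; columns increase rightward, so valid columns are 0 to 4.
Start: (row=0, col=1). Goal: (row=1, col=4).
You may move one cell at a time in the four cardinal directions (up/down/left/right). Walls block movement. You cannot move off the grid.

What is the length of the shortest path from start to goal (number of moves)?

Answer: Shortest path length: 4

Derivation:
BFS from (row=0, col=1) until reaching (row=1, col=4):
  Distance 0: (row=0, col=1)
  Distance 1: (row=0, col=0), (row=0, col=2), (row=1, col=1)
  Distance 2: (row=0, col=3), (row=1, col=0), (row=1, col=2), (row=2, col=1)
  Distance 3: (row=0, col=4), (row=1, col=3), (row=2, col=0), (row=2, col=2), (row=3, col=1)
  Distance 4: (row=1, col=4), (row=2, col=3), (row=3, col=0), (row=3, col=2)  <- goal reached here
One shortest path (4 moves): (row=0, col=1) -> (row=0, col=2) -> (row=0, col=3) -> (row=0, col=4) -> (row=1, col=4)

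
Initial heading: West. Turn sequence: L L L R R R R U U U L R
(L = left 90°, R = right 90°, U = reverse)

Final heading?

Start: West
  L (left (90° counter-clockwise)) -> South
  L (left (90° counter-clockwise)) -> East
  L (left (90° counter-clockwise)) -> North
  R (right (90° clockwise)) -> East
  R (right (90° clockwise)) -> South
  R (right (90° clockwise)) -> West
  R (right (90° clockwise)) -> North
  U (U-turn (180°)) -> South
  U (U-turn (180°)) -> North
  U (U-turn (180°)) -> South
  L (left (90° counter-clockwise)) -> East
  R (right (90° clockwise)) -> South
Final: South

Answer: Final heading: South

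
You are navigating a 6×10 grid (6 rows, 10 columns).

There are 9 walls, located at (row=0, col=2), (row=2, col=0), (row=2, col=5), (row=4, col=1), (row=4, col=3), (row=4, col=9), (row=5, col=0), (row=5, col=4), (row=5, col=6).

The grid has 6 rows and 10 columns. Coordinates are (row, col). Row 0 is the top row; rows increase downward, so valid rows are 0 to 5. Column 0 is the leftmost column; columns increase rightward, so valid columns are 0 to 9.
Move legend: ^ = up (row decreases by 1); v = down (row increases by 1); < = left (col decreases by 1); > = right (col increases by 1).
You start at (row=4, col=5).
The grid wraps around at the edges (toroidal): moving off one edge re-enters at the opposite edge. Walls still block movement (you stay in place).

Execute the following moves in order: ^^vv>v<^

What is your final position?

Start: (row=4, col=5)
  ^ (up): (row=4, col=5) -> (row=3, col=5)
  ^ (up): blocked, stay at (row=3, col=5)
  v (down): (row=3, col=5) -> (row=4, col=5)
  v (down): (row=4, col=5) -> (row=5, col=5)
  > (right): blocked, stay at (row=5, col=5)
  v (down): (row=5, col=5) -> (row=0, col=5)
  < (left): (row=0, col=5) -> (row=0, col=4)
  ^ (up): blocked, stay at (row=0, col=4)
Final: (row=0, col=4)

Answer: Final position: (row=0, col=4)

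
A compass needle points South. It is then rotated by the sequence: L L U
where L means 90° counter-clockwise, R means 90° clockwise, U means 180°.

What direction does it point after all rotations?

Start: South
  L (left (90° counter-clockwise)) -> East
  L (left (90° counter-clockwise)) -> North
  U (U-turn (180°)) -> South
Final: South

Answer: Final heading: South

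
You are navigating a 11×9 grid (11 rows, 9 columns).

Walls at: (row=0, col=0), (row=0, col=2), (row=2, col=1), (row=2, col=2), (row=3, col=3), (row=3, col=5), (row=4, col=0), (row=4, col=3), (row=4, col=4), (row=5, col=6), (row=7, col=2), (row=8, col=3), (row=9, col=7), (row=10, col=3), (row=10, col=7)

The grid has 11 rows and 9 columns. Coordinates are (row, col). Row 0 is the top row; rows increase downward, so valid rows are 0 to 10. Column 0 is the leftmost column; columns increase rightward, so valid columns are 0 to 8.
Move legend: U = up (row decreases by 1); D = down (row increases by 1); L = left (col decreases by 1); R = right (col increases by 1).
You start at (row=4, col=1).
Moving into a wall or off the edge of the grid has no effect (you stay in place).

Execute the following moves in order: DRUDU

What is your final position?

Start: (row=4, col=1)
  D (down): (row=4, col=1) -> (row=5, col=1)
  R (right): (row=5, col=1) -> (row=5, col=2)
  U (up): (row=5, col=2) -> (row=4, col=2)
  D (down): (row=4, col=2) -> (row=5, col=2)
  U (up): (row=5, col=2) -> (row=4, col=2)
Final: (row=4, col=2)

Answer: Final position: (row=4, col=2)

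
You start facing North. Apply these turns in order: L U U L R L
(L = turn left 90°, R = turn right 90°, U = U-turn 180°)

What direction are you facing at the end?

Start: North
  L (left (90° counter-clockwise)) -> West
  U (U-turn (180°)) -> East
  U (U-turn (180°)) -> West
  L (left (90° counter-clockwise)) -> South
  R (right (90° clockwise)) -> West
  L (left (90° counter-clockwise)) -> South
Final: South

Answer: Final heading: South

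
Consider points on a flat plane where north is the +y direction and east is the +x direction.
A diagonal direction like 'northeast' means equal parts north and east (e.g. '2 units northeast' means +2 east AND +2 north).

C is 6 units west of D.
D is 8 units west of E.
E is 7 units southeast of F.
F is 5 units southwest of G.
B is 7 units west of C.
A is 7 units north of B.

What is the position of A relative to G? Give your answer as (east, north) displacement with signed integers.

Place G at the origin (east=0, north=0).
  F is 5 units southwest of G: delta (east=-5, north=-5); F at (east=-5, north=-5).
  E is 7 units southeast of F: delta (east=+7, north=-7); E at (east=2, north=-12).
  D is 8 units west of E: delta (east=-8, north=+0); D at (east=-6, north=-12).
  C is 6 units west of D: delta (east=-6, north=+0); C at (east=-12, north=-12).
  B is 7 units west of C: delta (east=-7, north=+0); B at (east=-19, north=-12).
  A is 7 units north of B: delta (east=+0, north=+7); A at (east=-19, north=-5).
Therefore A relative to G: (east=-19, north=-5).

Answer: A is at (east=-19, north=-5) relative to G.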